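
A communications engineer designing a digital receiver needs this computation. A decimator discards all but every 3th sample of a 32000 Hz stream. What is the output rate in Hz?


Decimation reduces the sample rate:
fs_out = fs_in / M
       = 32000 / 3
       = 10666.6667 Hz

10666.6667 Hz


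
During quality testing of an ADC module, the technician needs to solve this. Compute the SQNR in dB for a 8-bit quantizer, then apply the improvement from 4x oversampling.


Step 1 — baseline SQNR at Nyquist:
SQNR_base = 6.02*N + 1.76
          = 6.02*8 + 1.76
          = 49.92 dB

Step 2 — oversampling processing gain:
G = 10*log10(OSR) = 10*log10(4) = 6.02 dB

Step 3 — total:
SQNR_total = 49.92 + 6.02 = 55.94 dB

Base SQNR = 49.92 dB; oversampled SQNR = 55.94 dB


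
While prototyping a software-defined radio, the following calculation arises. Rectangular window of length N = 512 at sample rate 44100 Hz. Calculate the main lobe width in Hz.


Main lobe width for a rectangular window:
Width = 2 * fs / N
      = 2 * 44100 / 512
      = 88200 / 512
      = 172.266 Hz

172.266 Hz


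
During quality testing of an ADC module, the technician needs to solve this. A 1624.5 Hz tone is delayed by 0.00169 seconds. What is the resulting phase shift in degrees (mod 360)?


Phase shift from frequency and time delay:
phi = 360 * f * t_delay
    = 360 * 1624.5 * 0.00169
    = 988.35 degrees
    mod 360 = 268.35 degrees

268.35 degrees


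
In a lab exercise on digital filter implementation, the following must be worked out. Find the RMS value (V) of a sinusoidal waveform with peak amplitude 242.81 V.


RMS voltage for a sinusoidal waveform:
V_rms = V_peak / sqrt(2)
      = 242.81 / 1.414214
      = 171.693 V

171.693 V


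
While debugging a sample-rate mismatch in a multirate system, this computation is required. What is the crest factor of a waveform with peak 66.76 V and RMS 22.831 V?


Crest factor is the ratio of peak to RMS:
CF = V_peak / V_rms
   = 66.76 / 22.831
   = 2.9241

2.9241


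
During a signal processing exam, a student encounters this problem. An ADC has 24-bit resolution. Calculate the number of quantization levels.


Number of quantization levels = 2^N
= 2^24
= 16777216

16777216


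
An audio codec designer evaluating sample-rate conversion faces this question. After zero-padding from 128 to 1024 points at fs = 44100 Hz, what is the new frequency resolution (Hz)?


Frequency resolution after zero-padding:
N_padded = 128 * 8 = 1024
df = fs / N_padded
   = 44100 / 1024
   = 43.0664 Hz

43.0664 Hz


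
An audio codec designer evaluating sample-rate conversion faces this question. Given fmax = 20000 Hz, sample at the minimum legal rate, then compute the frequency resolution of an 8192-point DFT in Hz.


Step 1 — Nyquist sampling rate:
fs = 2 * fmax = 2 * 20000 = 40000 Hz

Step 2 — DFT bin spacing:
df = fs / N = 40000 / 8192 = 4.8828 Hz

4.8828 Hz


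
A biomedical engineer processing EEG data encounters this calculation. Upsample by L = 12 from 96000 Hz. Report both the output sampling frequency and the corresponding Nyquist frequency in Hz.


Step 1 — output sample rate after interpolation by L:
fs_out = L * fs_in = 12 * 96000 = 1152000 Hz

Step 2 — Nyquist frequency of the output stream:
f_Nyq = fs_out / 2 = 1152000 / 2 = 576000.0 Hz

fs_out = 1152000 Hz; f_Nyquist = 576000.0 Hz


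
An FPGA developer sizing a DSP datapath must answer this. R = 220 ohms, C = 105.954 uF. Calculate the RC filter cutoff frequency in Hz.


Cutoff frequency of a first-order RC filter:
fc = 1 / (2 * pi * R * C)
C = 105.954 uF = 0.000105954 F
fc = 1 / (2 * pi * 220 * 0.000105954)
   = 1 / 0.14646029552812
   = 6.827789 Hz

6.827789 Hz


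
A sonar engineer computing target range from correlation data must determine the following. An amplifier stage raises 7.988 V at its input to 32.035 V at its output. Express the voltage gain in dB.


Voltage gain in dB:
G = 20 * log10(Vout / Vin)
  = 20 * log10(32.035 / 7.988)
  = 20 * log10(4.010391)
  = 20 * 0.603187
  = 12.06 dB

12.06 dB


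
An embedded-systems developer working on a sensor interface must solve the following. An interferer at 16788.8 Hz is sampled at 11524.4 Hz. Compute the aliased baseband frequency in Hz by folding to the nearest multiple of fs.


Compute the nearest integer multiple of fs to the signal:
n = round(16788.8 / 11524.4) = 1
f_alias = |16788.8 - 1 * 11524.4|
        = |16788.8 - 11524.4|
        = 5264.4 Hz

5264.4


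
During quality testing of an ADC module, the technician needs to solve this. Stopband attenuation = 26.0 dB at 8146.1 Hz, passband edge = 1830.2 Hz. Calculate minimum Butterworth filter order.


Butterworth filter order formula:
n = log10(10^(A/10) - 1) / (2 * log10(f_stop/f_pass))
10^(26.0/10) - 1 = 397.1072
f_stop/f_pass = 8146.1 / 1830.2 = 4.4509
n = 2.0039 -> ceil = 3

3


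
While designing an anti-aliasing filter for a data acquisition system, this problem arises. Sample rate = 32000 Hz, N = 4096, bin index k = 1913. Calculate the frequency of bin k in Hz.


Frequency of DFT bin k:
f_k = k * fs / N
    = 1913 * 32000 / 4096
    = 61216000 / 4096
    = 14945.312 Hz

14945.312 Hz


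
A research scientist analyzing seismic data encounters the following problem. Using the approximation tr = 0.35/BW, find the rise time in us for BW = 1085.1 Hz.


Rise time from bandwidth relationship:
tr = 0.35 / BW
   = 0.35 / 1085.1
   = 0.000322550917 s
   = 322.5509 us

322.5509 us


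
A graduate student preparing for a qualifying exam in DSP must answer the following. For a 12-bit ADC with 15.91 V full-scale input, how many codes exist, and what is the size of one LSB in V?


Step 1 — number of quantization levels:
L = 2^N = 2^12 = 4096

Step 2 — LSB step size:
delta = Vfs / L
      = 15.91 / 4096
      = 0.00388428 V

Levels = 4096; step size = 0.00388428 V


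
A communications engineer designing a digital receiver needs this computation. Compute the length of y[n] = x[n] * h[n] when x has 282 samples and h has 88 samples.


Linear convolution output length:
L = N + M - 1
  = 282 + 88 - 1
  = 369 samples

369


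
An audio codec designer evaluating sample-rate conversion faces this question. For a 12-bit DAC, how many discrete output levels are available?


Number of quantization levels = 2^N
= 2^12
= 4096

4096


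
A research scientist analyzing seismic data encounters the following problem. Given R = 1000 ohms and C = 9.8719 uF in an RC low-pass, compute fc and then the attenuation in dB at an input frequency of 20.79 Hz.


Step 1 — cutoff frequency:
fc = 1 / (2*pi*R*C)
C = 9.8719 uF = 9.8719e-06 F
fc = 1 / (2*pi*1000*9.8719e-06)
   = 16.122 Hz

Step 2 — magnitude at f = 20.79 Hz:
|H(f)| = 1 / sqrt(1 + (f/fc)^2)
f/fc = 20.79 / 16.122 = 1.289542
|H| = 1 / sqrt(1 + 1.662919) = 0.6128032
|H|_dB = 20*log10(0.6128032) = -4.25 dB

fc = 16.122 Hz; |H(20.79 Hz)| = -4.25 dB


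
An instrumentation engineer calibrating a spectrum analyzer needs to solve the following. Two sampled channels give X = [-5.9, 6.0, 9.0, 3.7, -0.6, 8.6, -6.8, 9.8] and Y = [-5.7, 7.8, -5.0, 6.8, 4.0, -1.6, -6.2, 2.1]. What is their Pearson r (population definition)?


Pearson correlation coefficient (population):
r = cov(X,Y) / (std(X) * std(Y))
Mean X = 2.975, Mean Y = 0.275
Cov(X,Y) = 12.578125
Std(X) = 6.237938, Std(Y) = 5.307718
r = 0.3799

0.3799


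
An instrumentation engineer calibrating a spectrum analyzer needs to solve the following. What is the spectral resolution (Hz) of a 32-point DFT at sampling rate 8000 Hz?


DFT frequency resolution:
df = fs / N
   = 8000 / 32
   = 250.0 Hz

250.0 Hz


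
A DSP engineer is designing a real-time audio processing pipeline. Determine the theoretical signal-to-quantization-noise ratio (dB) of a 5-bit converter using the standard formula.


Theoretical SNR for a full-scale sinusoid:
SNR = 6.02 * N + 1.76
    = 6.02 * 5 + 1.76
    = 30.1 + 1.76
    = 31.86 dB

31.86 dB


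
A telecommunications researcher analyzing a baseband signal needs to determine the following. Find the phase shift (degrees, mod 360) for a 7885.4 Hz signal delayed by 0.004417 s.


Phase shift from frequency and time delay:
phi = 360 * f * t_delay
    = 360 * 7885.4 * 0.004417
    = 12538.73 degrees
    mod 360 = 298.73 degrees

298.73 degrees


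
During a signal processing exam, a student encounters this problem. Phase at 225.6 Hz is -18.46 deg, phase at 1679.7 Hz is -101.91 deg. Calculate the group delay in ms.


Group delay from phase difference:
tau = -d(phi)/d(omega)
d(phi) = -83.45 deg = -1.456477 rad
d(omega) = 2*pi*(1679.7 - 225.6) = 9136.3798 rad/s
tau = -(-1.456477) / 9136.3798
    = 0.1594 ms

0.1594 ms


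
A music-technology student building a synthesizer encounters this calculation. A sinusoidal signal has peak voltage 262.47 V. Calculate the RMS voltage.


RMS voltage for a sinusoidal waveform:
V_rms = V_peak / sqrt(2)
      = 262.47 / 1.414214
      = 185.594 V

185.594 V


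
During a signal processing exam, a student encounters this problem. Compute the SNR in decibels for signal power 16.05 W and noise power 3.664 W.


SNR in decibels:
SNR = 10 * log10(Ps / Pn)
    = 10 * log10(16.05 / 3.664)
    = 10 * log10(4.3805)
    = 10 * 0.6415
    = 6.42 dB

6.42 dB


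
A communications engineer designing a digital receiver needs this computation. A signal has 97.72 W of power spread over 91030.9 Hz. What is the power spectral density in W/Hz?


Power spectral density:
PSD = P / BW
    = 97.72 / 91030.9
    = 0.00107348 W/Hz

0.00107348 W/Hz


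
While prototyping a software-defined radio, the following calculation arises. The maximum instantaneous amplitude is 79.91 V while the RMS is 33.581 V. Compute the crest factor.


Crest factor is the ratio of peak to RMS:
CF = V_peak / V_rms
   = 79.91 / 33.581
   = 2.3796

2.3796


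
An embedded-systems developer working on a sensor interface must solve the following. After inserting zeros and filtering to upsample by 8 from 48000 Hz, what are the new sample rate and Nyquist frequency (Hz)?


Step 1 — output sample rate after interpolation by L:
fs_out = L * fs_in = 8 * 48000 = 384000 Hz

Step 2 — Nyquist frequency of the output stream:
f_Nyq = fs_out / 2 = 384000 / 2 = 192000.0 Hz

fs_out = 384000 Hz; f_Nyquist = 192000.0 Hz


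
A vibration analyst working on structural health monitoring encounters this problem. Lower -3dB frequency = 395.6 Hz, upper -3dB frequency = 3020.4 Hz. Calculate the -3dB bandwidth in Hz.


Bandwidth is the difference of -3dB frequencies:
BW = f_high - f_low
   = 3020.4 - 395.6
   = 2624.8 Hz

2624.8 Hz


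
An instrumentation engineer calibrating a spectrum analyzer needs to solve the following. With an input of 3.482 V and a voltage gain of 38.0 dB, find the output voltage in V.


Output voltage from dB gain:
V_out = V_in * 10^(gain_dB / 20)
      = 3.482 * 10^(38.0 / 20)
      = 3.482 * 79.432823
      = 276.5851 V

276.5851 V


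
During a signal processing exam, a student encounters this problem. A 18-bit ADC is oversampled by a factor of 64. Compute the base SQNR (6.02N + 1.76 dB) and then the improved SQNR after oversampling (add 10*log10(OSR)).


Step 1 — baseline SQNR at Nyquist:
SQNR_base = 6.02*N + 1.76
          = 6.02*18 + 1.76
          = 110.12 dB

Step 2 — oversampling processing gain:
G = 10*log10(OSR) = 10*log10(64) = 18.06 dB

Step 3 — total:
SQNR_total = 110.12 + 18.06 = 128.18 dB

Base SQNR = 110.12 dB; oversampled SQNR = 128.18 dB


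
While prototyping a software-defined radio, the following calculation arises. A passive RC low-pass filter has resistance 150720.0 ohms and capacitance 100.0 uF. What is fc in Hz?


Cutoff frequency of a first-order RC filter:
fc = 1 / (2 * pi * R * C)
C = 100.0 uF = 0.0001 F
fc = 1 / (2 * pi * 150720.0 * 0.0001)
   = 1 / 94.700168949811
   = 0.01056 Hz

0.01056 Hz


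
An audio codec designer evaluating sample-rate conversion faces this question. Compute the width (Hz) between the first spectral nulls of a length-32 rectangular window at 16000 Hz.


Main lobe width for a rectangular window:
Width = 2 * fs / N
      = 2 * 16000 / 32
      = 32000 / 32
      = 1000.0 Hz

1000.0 Hz


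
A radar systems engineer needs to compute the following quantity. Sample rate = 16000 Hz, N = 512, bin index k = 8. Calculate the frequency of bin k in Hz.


Frequency of DFT bin k:
f_k = k * fs / N
    = 8 * 16000 / 512
    = 128000 / 512
    = 250.0 Hz

250.0 Hz


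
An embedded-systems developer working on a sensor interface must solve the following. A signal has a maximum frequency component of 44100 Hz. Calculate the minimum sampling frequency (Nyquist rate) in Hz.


The Nyquist rate is twice the maximum frequency component.
fs_min = 2 * fmax
      = 2 * 44100
      = 88200 Hz

88200


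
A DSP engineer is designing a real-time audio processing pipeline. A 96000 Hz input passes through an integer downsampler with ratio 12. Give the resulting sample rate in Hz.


Decimation reduces the sample rate:
fs_out = fs_in / M
       = 96000 / 12
       = 8000.0 Hz

8000.0 Hz


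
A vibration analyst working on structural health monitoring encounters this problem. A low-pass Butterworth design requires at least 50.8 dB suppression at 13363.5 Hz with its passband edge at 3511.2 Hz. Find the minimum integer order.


Butterworth filter order formula:
n = log10(10^(A/10) - 1) / (2 * log10(f_stop/f_pass))
10^(50.8/10) - 1 = 120225.4435
f_stop/f_pass = 13363.5 / 3511.2 = 3.806
n = 4.3758 -> ceil = 5

5


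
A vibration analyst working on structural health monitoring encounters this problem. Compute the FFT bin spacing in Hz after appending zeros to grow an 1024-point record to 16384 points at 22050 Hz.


Frequency resolution after zero-padding:
N_padded = 1024 * 16 = 16384
df = fs / N_padded
   = 22050 / 16384
   = 1.3458 Hz

1.3458 Hz


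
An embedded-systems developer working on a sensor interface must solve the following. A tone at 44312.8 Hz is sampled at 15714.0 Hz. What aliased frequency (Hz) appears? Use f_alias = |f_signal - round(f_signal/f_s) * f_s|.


Compute the nearest integer multiple of fs to the signal:
n = round(44312.8 / 15714.0) = 3
f_alias = |44312.8 - 3 * 15714.0|
        = |44312.8 - 47142.0|
        = 2829.2 Hz

2829.2


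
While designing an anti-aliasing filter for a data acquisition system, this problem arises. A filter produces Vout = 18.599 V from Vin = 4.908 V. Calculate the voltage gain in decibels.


Voltage gain in dB:
G = 20 * log10(Vout / Vin)
  = 20 * log10(18.599 / 4.908)
  = 20 * log10(3.789527)
  = 20 * 0.578585
  = 11.57 dB

11.57 dB


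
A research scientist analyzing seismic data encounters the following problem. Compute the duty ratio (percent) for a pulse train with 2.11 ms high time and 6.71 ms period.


Duty cycle as a percentage:
DC = (t_on / T) * 100
   = (2.11 / 6.71) * 100
   = 0.314456 * 100
   = 31.45 %

31.45 %


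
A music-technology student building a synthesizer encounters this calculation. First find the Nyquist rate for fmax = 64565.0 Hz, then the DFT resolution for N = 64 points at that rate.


Step 1 — Nyquist sampling rate:
fs = 2 * fmax = 2 * 64565.0 = 129130.0 Hz

Step 2 — DFT bin spacing:
df = fs / N = 129130.0 / 64 = 2017.6562 Hz

2017.6562 Hz


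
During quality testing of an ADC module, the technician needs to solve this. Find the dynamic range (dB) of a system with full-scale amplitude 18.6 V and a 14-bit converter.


Dynamic range from full-scale to LSB:
V_min = V_max / 2^bits = 18.6 / 2^14
DR = 20 * log10(V_max / V_min)
   = 20 * log10(2^14)
   = 20 * 14 * log10(2)
   = 84.29 dB

84.29 dB


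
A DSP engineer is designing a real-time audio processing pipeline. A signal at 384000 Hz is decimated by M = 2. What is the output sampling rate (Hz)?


Decimation reduces the sample rate:
fs_out = fs_in / M
       = 384000 / 2
       = 192000.0 Hz

192000.0 Hz


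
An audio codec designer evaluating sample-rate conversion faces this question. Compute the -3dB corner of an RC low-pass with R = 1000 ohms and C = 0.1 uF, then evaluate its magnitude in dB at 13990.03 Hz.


Step 1 — cutoff frequency:
fc = 1 / (2*pi*R*C)
C = 0.1 uF = 1e-07 F
fc = 1 / (2*pi*1000*1e-07)
   = 1591.549 Hz

Step 2 — magnitude at f = 13990.03 Hz:
|H(f)| = 1 / sqrt(1 + (f/fc)^2)
f/fc = 13990.03 / 1591.549 = 8.790197
|H| = 1 / sqrt(1 + 77.267563) = 0.113034
|H|_dB = 20*log10(0.113034) = -18.94 dB

fc = 1591.549 Hz; |H(13990.03 Hz)| = -18.94 dB


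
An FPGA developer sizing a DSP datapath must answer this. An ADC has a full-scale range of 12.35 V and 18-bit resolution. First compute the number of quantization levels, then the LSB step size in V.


Step 1 — number of quantization levels:
L = 2^N = 2^18 = 262144

Step 2 — LSB step size:
delta = Vfs / L
      = 12.35 / 262144
      = 4.711e-05 V

Levels = 262144; step size = 4.711e-05 V


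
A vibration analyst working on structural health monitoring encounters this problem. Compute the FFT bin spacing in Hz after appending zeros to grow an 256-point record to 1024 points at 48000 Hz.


Frequency resolution after zero-padding:
N_padded = 256 * 4 = 1024
df = fs / N_padded
   = 48000 / 1024
   = 46.875 Hz

46.875 Hz


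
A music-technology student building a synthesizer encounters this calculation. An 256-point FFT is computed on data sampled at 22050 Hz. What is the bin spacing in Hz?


DFT frequency resolution:
df = fs / N
   = 22050 / 256
   = 86.1328 Hz

86.1328 Hz


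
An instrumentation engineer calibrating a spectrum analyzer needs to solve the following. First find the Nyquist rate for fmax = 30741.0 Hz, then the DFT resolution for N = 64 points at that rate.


Step 1 — Nyquist sampling rate:
fs = 2 * fmax = 2 * 30741.0 = 61482.0 Hz

Step 2 — DFT bin spacing:
df = fs / N = 61482.0 / 64 = 960.6562 Hz

960.6562 Hz


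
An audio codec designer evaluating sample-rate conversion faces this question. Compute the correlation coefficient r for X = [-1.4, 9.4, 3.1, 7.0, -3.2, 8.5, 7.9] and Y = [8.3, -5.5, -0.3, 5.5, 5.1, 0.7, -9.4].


Pearson correlation coefficient (population):
r = cov(X,Y) / (std(X) * std(Y))
Mean X = 4.4714, Mean Y = 0.6286
Cov(X,Y) = -18.579184
Std(X) = 4.688501, Std(Y) = 5.874573
r = -0.6746

-0.6746


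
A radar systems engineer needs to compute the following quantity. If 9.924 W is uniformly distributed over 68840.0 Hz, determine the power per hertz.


Power spectral density:
PSD = P / BW
    = 9.924 / 68840.0
    = 0.00014416 W/Hz

0.00014416 W/Hz


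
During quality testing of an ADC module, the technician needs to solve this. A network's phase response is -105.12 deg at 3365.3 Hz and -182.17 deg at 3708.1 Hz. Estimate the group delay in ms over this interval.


Group delay from phase difference:
tau = -d(phi)/d(omega)
d(phi) = -77.05 deg = -1.344776 rad
d(omega) = 2*pi*(3708.1 - 3365.3) = 2153.8759 rad/s
tau = -(-1.344776) / 2153.8759
    = 0.6244 ms

0.6244 ms


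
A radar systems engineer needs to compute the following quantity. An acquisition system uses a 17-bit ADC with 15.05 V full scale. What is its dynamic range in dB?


Dynamic range from full-scale to LSB:
V_min = V_max / 2^bits = 15.05 / 2^17
DR = 20 * log10(V_max / V_min)
   = 20 * log10(2^17)
   = 20 * 17 * log10(2)
   = 102.35 dB

102.35 dB


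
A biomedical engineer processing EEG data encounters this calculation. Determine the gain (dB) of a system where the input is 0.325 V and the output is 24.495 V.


Voltage gain in dB:
G = 20 * log10(Vout / Vin)
  = 20 * log10(24.495 / 0.325)
  = 20 * log10(75.369231)
  = 20 * 1.877194
  = 37.54 dB

37.54 dB


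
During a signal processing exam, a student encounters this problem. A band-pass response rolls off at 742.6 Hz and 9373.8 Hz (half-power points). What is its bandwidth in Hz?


Bandwidth is the difference of -3dB frequencies:
BW = f_high - f_low
   = 9373.8 - 742.6
   = 8631.2 Hz

8631.2 Hz


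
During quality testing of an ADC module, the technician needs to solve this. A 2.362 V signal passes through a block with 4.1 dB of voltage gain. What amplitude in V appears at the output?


Output voltage from dB gain:
V_out = V_in * 10^(gain_dB / 20)
      = 2.362 * 10^(4.1 / 20)
      = 2.362 * 1.603245
      = 3.7869 V

3.7869 V


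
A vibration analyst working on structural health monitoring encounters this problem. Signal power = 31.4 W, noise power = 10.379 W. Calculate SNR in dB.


SNR in decibels:
SNR = 10 * log10(Ps / Pn)
    = 10 * log10(31.4 / 10.379)
    = 10 * log10(3.0253)
    = 10 * 0.4808
    = 4.81 dB

4.81 dB


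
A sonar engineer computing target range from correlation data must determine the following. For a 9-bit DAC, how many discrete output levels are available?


Number of quantization levels = 2^N
= 2^9
= 512

512


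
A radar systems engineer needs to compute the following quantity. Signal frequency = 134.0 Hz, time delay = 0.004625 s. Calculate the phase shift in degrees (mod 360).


Phase shift from frequency and time delay:
phi = 360 * f * t_delay
    = 360 * 134.0 * 0.004625
    = 223.11 degrees
    mod 360 = 223.11 degrees

223.11 degrees


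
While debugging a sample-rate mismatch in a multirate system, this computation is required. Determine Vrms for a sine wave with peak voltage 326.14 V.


RMS voltage for a sinusoidal waveform:
V_rms = V_peak / sqrt(2)
      = 326.14 / 1.414214
      = 230.616 V

230.616 V


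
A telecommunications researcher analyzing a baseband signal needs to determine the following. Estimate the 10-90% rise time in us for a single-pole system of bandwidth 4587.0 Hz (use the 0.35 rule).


Rise time from bandwidth relationship:
tr = 0.35 / BW
   = 0.35 / 4587.0
   = 7.630259429e-05 s
   = 76.3026 us

76.3026 us


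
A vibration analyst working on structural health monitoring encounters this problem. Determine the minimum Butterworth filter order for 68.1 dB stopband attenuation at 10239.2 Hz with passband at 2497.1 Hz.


Butterworth filter order formula:
n = log10(10^(A/10) - 1) / (2 * log10(f_stop/f_pass))
10^(68.1/10) - 1 = 6456541.2903
f_stop/f_pass = 10239.2 / 2497.1 = 4.1004
n = 5.5562 -> ceil = 6

6


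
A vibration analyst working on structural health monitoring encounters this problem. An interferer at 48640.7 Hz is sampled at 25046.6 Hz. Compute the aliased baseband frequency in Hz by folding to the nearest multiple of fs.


Compute the nearest integer multiple of fs to the signal:
n = round(48640.7 / 25046.6) = 2
f_alias = |48640.7 - 2 * 25046.6|
        = |48640.7 - 50093.2|
        = 1452.5 Hz

1452.5


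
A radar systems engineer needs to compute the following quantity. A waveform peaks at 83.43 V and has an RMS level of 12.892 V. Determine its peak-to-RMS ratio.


Crest factor is the ratio of peak to RMS:
CF = V_peak / V_rms
   = 83.43 / 12.892
   = 6.4715

6.4715


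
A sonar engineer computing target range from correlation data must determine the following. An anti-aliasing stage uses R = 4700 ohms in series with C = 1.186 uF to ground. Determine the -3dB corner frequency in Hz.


Cutoff frequency of a first-order RC filter:
fc = 1 / (2 * pi * R * C)
C = 1.186 uF = 1.186e-06 F
fc = 1 / (2 * pi * 4700 * 1.186e-06)
   = 1 / 0.03502373153928
   = 28.552069 Hz

28.552069 Hz


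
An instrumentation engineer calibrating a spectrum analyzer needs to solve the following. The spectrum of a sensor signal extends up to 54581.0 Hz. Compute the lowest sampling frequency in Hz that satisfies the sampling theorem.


The Nyquist rate is twice the maximum frequency component.
fs_min = 2 * fmax
      = 2 * 54581.0
      = 109162.0 Hz

109162.0


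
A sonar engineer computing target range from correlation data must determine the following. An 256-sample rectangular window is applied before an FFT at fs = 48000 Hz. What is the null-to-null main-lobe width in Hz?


Main lobe width for a rectangular window:
Width = 2 * fs / N
      = 2 * 48000 / 256
      = 96000 / 256
      = 375.0 Hz

375.0 Hz


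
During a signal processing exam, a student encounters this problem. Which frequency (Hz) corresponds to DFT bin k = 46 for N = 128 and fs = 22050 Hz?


Frequency of DFT bin k:
f_k = k * fs / N
    = 46 * 22050 / 128
    = 1014300 / 128
    = 7924.219 Hz

7924.219 Hz


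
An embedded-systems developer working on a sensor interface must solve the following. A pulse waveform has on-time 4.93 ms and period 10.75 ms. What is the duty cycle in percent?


Duty cycle as a percentage:
DC = (t_on / T) * 100
   = (4.93 / 10.75) * 100
   = 0.458605 * 100
   = 45.86 %

45.86 %


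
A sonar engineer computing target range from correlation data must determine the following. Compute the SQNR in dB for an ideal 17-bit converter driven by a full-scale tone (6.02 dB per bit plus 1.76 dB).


Theoretical SNR for a full-scale sinusoid:
SNR = 6.02 * N + 1.76
    = 6.02 * 17 + 1.76
    = 102.34 + 1.76
    = 104.1 dB

104.1 dB


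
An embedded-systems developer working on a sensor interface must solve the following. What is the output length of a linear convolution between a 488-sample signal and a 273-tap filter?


Linear convolution output length:
L = N + M - 1
  = 488 + 273 - 1
  = 760 samples

760


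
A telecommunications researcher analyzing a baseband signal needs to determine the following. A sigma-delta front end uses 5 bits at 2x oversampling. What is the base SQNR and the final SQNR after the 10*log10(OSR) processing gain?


Step 1 — baseline SQNR at Nyquist:
SQNR_base = 6.02*N + 1.76
          = 6.02*5 + 1.76
          = 31.86 dB

Step 2 — oversampling processing gain:
G = 10*log10(OSR) = 10*log10(2) = 3.01 dB

Step 3 — total:
SQNR_total = 31.86 + 3.01 = 34.87 dB

Base SQNR = 31.86 dB; oversampled SQNR = 34.87 dB


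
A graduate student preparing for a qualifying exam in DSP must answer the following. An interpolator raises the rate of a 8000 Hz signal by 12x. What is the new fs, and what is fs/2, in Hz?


Step 1 — output sample rate after interpolation by L:
fs_out = L * fs_in = 12 * 8000 = 96000 Hz

Step 2 — Nyquist frequency of the output stream:
f_Nyq = fs_out / 2 = 96000 / 2 = 48000.0 Hz

fs_out = 96000 Hz; f_Nyquist = 48000.0 Hz


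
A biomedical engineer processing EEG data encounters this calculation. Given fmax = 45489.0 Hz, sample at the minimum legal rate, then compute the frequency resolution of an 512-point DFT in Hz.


Step 1 — Nyquist sampling rate:
fs = 2 * fmax = 2 * 45489.0 = 90978.0 Hz

Step 2 — DFT bin spacing:
df = fs / N = 90978.0 / 512 = 177.6914 Hz

177.6914 Hz


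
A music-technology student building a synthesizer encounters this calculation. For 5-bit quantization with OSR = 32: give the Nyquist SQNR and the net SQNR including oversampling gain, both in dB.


Step 1 — baseline SQNR at Nyquist:
SQNR_base = 6.02*N + 1.76
          = 6.02*5 + 1.76
          = 31.86 dB

Step 2 — oversampling processing gain:
G = 10*log10(OSR) = 10*log10(32) = 15.05 dB

Step 3 — total:
SQNR_total = 31.86 + 15.05 = 46.91 dB

Base SQNR = 31.86 dB; oversampled SQNR = 46.91 dB


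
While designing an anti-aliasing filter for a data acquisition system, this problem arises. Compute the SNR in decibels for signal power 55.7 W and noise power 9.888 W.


SNR in decibels:
SNR = 10 * log10(Ps / Pn)
    = 10 * log10(55.7 / 9.888)
    = 10 * log10(5.6331)
    = 10 * 0.7507
    = 7.51 dB

7.51 dB


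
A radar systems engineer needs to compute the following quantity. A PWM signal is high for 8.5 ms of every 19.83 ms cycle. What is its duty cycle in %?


Duty cycle as a percentage:
DC = (t_on / T) * 100
   = (8.5 / 19.83) * 100
   = 0.428643 * 100
   = 42.86 %

42.86 %


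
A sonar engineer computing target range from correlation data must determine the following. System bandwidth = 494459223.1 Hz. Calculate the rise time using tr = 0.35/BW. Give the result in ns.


Rise time from bandwidth relationship:
tr = 0.35 / BW
   = 0.35 / 494459223.1
   = 7.078440115e-10 s
   = 0.7078 ns

0.7078 ns


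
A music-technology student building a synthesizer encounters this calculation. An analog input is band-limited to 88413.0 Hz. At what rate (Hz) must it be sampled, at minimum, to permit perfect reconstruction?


The Nyquist rate is twice the maximum frequency component.
fs_min = 2 * fmax
      = 2 * 88413.0
      = 176826.0 Hz

176826.0


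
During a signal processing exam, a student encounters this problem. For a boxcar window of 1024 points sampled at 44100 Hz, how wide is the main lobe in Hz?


Main lobe width for a rectangular window:
Width = 2 * fs / N
      = 2 * 44100 / 1024
      = 88200 / 1024
      = 86.133 Hz

86.133 Hz


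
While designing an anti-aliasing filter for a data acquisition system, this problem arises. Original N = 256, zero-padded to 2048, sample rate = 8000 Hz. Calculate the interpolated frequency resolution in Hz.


Frequency resolution after zero-padding:
N_padded = 256 * 8 = 2048
df = fs / N_padded
   = 8000 / 2048
   = 3.9062 Hz

3.9062 Hz


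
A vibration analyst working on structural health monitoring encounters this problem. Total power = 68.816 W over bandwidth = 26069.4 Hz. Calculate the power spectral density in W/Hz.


Power spectral density:
PSD = P / BW
    = 68.816 / 26069.4
    = 0.00263972 W/Hz

0.00263972 W/Hz


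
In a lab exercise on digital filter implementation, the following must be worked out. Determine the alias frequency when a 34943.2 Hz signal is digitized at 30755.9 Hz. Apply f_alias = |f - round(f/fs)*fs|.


Compute the nearest integer multiple of fs to the signal:
n = round(34943.2 / 30755.9) = 1
f_alias = |34943.2 - 1 * 30755.9|
        = |34943.2 - 30755.9|
        = 4187.3 Hz

4187.3


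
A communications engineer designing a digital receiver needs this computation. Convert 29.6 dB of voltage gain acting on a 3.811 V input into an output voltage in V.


Output voltage from dB gain:
V_out = V_in * 10^(gain_dB / 20)
      = 3.811 * 10^(29.6 / 20)
      = 3.811 * 30.199517
      = 115.0904 V

115.0904 V


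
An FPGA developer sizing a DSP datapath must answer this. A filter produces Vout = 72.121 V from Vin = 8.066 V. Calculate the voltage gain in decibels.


Voltage gain in dB:
G = 20 * log10(Vout / Vin)
  = 20 * log10(72.121 / 8.066)
  = 20 * log10(8.941359)
  = 20 * 0.951404
  = 19.03 dB

19.03 dB


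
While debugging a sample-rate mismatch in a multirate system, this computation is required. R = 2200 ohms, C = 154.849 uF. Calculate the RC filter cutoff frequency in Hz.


Cutoff frequency of a first-order RC filter:
fc = 1 / (2 * pi * R * C)
C = 154.849 uF = 0.000154849 F
fc = 1 / (2 * pi * 2200 * 0.000154849)
   = 1 / 2.1404789155892
   = 0.467185 Hz

0.467185 Hz


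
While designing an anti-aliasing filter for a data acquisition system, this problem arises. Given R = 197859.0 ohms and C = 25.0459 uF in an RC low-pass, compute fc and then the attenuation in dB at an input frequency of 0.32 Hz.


Step 1 — cutoff frequency:
fc = 1 / (2*pi*R*C)
C = 25.0459 uF = 2.50459e-05 F
fc = 1 / (2*pi*197859.0*2.50459e-05)
   = 0.0321165 Hz

Step 2 — magnitude at f = 0.32 Hz:
|H(f)| = 1 / sqrt(1 + (f/fc)^2)
f/fc = 0.32 / 0.0321165 = 9.963726
|H| = 1 / sqrt(1 + 99.275836) = 0.0998624
|H|_dB = 20*log10(0.0998624) = -20.01 dB

fc = 0.0321165 Hz; |H(0.32 Hz)| = -20.01 dB


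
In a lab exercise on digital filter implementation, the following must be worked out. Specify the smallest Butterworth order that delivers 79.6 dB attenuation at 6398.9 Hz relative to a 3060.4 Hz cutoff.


Butterworth filter order formula:
n = log10(10^(A/10) - 1) / (2 * log10(f_stop/f_pass))
10^(79.6/10) - 1 = 91201082.9356
f_stop/f_pass = 6398.9 / 3060.4 = 2.0909
n = 12.4248 -> ceil = 13

13


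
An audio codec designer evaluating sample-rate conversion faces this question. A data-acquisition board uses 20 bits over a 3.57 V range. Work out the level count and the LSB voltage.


Step 1 — number of quantization levels:
L = 2^N = 2^20 = 1048576

Step 2 — LSB step size:
delta = Vfs / L
      = 3.57 / 1048576
      = 3.4e-06 V

Levels = 1048576; step size = 3.4e-06 V


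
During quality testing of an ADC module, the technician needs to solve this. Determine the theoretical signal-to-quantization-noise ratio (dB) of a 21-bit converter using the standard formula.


Theoretical SNR for a full-scale sinusoid:
SNR = 6.02 * N + 1.76
    = 6.02 * 21 + 1.76
    = 126.42 + 1.76
    = 128.18 dB

128.18 dB


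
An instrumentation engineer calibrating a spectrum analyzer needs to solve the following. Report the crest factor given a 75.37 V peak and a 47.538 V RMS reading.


Crest factor is the ratio of peak to RMS:
CF = V_peak / V_rms
   = 75.37 / 47.538
   = 1.5855

1.5855


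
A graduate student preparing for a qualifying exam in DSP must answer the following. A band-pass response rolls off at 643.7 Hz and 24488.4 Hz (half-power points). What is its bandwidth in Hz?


Bandwidth is the difference of -3dB frequencies:
BW = f_high - f_low
   = 24488.4 - 643.7
   = 23844.7 Hz

23844.7 Hz


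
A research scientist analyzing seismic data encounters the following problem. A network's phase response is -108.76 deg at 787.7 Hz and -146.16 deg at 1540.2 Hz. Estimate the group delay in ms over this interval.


Group delay from phase difference:
tau = -d(phi)/d(omega)
d(phi) = -37.4 deg = -0.652753 rad
d(omega) = 2*pi*(1540.2 - 787.7) = 4728.0969 rad/s
tau = -(-0.652753) / 4728.0969
    = 0.1381 ms

0.1381 ms


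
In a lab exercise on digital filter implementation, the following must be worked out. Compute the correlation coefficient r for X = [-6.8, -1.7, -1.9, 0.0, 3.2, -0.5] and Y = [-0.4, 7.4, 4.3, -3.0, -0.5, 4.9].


Pearson correlation coefficient (population):
r = cov(X,Y) / (std(X) * std(Y))
Mean X = -1.2833, Mean Y = 2.1167
Cov(X,Y) = -0.963611
Std(X) = 2.981843, Std(Y) = 3.64665
r = -0.0886

-0.0886


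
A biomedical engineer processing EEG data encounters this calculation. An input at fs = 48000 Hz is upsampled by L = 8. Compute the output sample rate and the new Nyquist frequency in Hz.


Step 1 — output sample rate after interpolation by L:
fs_out = L * fs_in = 8 * 48000 = 384000 Hz

Step 2 — Nyquist frequency of the output stream:
f_Nyq = fs_out / 2 = 384000 / 2 = 192000.0 Hz

fs_out = 384000 Hz; f_Nyquist = 192000.0 Hz


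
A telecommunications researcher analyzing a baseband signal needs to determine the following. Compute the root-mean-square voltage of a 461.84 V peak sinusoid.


RMS voltage for a sinusoidal waveform:
V_rms = V_peak / sqrt(2)
      = 461.84 / 1.414214
      = 326.57 V

326.57 V


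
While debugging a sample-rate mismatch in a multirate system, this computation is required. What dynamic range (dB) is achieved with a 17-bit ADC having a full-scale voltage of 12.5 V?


Dynamic range from full-scale to LSB:
V_min = V_max / 2^bits = 12.5 / 2^17
DR = 20 * log10(V_max / V_min)
   = 20 * log10(2^17)
   = 20 * 17 * log10(2)
   = 102.35 dB

102.35 dB


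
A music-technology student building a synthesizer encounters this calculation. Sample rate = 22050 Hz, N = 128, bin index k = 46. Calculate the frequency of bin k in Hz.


Frequency of DFT bin k:
f_k = k * fs / N
    = 46 * 22050 / 128
    = 1014300 / 128
    = 7924.219 Hz

7924.219 Hz


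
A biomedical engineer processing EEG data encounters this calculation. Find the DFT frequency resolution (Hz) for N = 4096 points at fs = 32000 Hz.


DFT frequency resolution:
df = fs / N
   = 32000 / 4096
   = 7.8125 Hz

7.8125 Hz


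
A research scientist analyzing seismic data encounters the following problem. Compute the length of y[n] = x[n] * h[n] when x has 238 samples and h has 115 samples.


Linear convolution output length:
L = N + M - 1
  = 238 + 115 - 1
  = 352 samples

352


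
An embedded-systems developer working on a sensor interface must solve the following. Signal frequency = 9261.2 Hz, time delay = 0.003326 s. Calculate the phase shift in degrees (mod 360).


Phase shift from frequency and time delay:
phi = 360 * f * t_delay
    = 360 * 9261.2 * 0.003326
    = 11088.99 degrees
    mod 360 = 288.99 degrees

288.99 degrees


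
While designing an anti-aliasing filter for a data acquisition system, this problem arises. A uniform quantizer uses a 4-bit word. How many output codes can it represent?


Number of quantization levels = 2^N
= 2^4
= 16

16


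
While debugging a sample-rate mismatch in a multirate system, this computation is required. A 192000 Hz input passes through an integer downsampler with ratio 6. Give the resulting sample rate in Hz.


Decimation reduces the sample rate:
fs_out = fs_in / M
       = 192000 / 6
       = 32000.0 Hz

32000.0 Hz


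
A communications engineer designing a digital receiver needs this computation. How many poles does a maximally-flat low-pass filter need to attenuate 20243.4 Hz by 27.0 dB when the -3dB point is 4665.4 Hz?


Butterworth filter order formula:
n = log10(10^(A/10) - 1) / (2 * log10(f_stop/f_pass))
10^(27.0/10) - 1 = 500.1872
f_stop/f_pass = 20243.4 / 4665.4 = 4.339
n = 2.1173 -> ceil = 3

3


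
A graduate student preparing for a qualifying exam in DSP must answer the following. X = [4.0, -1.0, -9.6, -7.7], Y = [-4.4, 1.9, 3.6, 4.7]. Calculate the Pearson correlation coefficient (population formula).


Pearson correlation coefficient (population):
r = cov(X,Y) / (std(X) * std(Y))
Mean X = -3.575, Mean Y = 1.45
Cov(X,Y) = -17.37875
Std(X) = 5.415891, Std(Y) = 3.521718
r = -0.9112

-0.9112


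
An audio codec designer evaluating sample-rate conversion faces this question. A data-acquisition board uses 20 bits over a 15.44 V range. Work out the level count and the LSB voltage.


Step 1 — number of quantization levels:
L = 2^N = 2^20 = 1048576

Step 2 — LSB step size:
delta = Vfs / L
      = 15.44 / 1048576
      = 1.472e-05 V

Levels = 1048576; step size = 1.472e-05 V


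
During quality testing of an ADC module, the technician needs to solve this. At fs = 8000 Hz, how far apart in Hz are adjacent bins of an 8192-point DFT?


DFT frequency resolution:
df = fs / N
   = 8000 / 8192
   = 0.9766 Hz

0.9766 Hz


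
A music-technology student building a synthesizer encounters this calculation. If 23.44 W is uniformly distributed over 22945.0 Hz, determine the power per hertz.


Power spectral density:
PSD = P / BW
    = 23.44 / 22945.0
    = 0.00102157 W/Hz

0.00102157 W/Hz


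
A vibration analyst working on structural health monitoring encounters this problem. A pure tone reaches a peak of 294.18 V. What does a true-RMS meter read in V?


RMS voltage for a sinusoidal waveform:
V_rms = V_peak / sqrt(2)
      = 294.18 / 1.414214
      = 208.017 V

208.017 V


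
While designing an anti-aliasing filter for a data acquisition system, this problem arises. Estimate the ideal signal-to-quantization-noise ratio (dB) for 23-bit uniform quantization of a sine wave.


Theoretical SNR for a full-scale sinusoid:
SNR = 6.02 * N + 1.76
    = 6.02 * 23 + 1.76
    = 138.46 + 1.76
    = 140.22 dB

140.22 dB


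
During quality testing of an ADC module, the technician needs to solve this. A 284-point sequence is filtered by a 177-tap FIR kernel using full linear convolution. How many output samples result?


Linear convolution output length:
L = N + M - 1
  = 284 + 177 - 1
  = 460 samples

460


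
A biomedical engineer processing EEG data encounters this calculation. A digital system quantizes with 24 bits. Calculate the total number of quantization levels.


Number of quantization levels = 2^N
= 2^24
= 16777216

16777216


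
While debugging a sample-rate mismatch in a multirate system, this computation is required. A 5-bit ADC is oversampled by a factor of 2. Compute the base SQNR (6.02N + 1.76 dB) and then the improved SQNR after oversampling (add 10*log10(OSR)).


Step 1 — baseline SQNR at Nyquist:
SQNR_base = 6.02*N + 1.76
          = 6.02*5 + 1.76
          = 31.86 dB

Step 2 — oversampling processing gain:
G = 10*log10(OSR) = 10*log10(2) = 3.01 dB

Step 3 — total:
SQNR_total = 31.86 + 3.01 = 34.87 dB

Base SQNR = 31.86 dB; oversampled SQNR = 34.87 dB
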